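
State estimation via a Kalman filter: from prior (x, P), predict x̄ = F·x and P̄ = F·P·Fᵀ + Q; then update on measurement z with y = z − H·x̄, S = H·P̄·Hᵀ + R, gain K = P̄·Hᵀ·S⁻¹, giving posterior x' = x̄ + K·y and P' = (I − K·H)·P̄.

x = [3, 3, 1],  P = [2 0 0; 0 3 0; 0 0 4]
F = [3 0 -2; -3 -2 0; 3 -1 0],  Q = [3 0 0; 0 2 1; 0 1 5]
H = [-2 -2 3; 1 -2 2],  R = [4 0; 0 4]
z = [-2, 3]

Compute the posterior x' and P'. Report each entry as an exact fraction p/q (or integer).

x' = [15197/36837, -20567/4093, -14874/4093]
P' = [63250/36837 10977/4093 10454/4093; 10977/4093 84455/8186 35237/4093; 10454/4093 35237/4093 31042/4093]

x̄ = F·x = [7, -15, 6]
P̄ = F·P·Fᵀ + Q = [37 -18 18; -18 32 -11; 18 -11 26]
y = z − H·x̄ = [-36, -46]
S = H·P̄·Hᵀ + R = [286 266; 266 505]
K = P̄·Hᵀ·S⁻¹ = [-10457/36837 13459/36837; -349/8186 -751/4093; 436/4093 516/4093]
x' = x̄ + K·y = [15197/36837, -20567/4093, -14874/4093]
P' = (I − K·H)·P̄ = [63250/36837 10977/4093 10454/4093; 10977/4093 84455/8186 35237/4093; 10454/4093 35237/4093 31042/4093]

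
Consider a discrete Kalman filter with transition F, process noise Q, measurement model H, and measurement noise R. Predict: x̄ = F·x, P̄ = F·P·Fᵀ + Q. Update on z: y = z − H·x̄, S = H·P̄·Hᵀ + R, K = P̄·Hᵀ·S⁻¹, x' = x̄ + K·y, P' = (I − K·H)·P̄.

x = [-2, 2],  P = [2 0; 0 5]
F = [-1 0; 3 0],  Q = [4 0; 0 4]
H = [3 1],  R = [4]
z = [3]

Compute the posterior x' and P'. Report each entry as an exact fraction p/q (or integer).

x' = [31/11, -63/11]
P' = [30/11 -78/11; -78/11 238/11]

x̄ = F·x = [2, -6]
P̄ = F·P·Fᵀ + Q = [6 -6; -6 22]
y = z − H·x̄ = [3]
S = H·P̄·Hᵀ + R = [44]
K = P̄·Hᵀ·S⁻¹ = [3/11; 1/11]
x' = x̄ + K·y = [31/11, -63/11]
P' = (I − K·H)·P̄ = [30/11 -78/11; -78/11 238/11]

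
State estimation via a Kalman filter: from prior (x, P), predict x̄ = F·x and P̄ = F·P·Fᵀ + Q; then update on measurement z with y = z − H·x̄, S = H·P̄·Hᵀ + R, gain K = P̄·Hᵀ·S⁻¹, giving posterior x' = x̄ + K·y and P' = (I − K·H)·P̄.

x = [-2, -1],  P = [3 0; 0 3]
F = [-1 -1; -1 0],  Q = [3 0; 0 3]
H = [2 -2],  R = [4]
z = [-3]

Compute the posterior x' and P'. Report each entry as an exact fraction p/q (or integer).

x' = [3/2, 11/4]
P' = [27/5 24/5; 24/5 51/10]

x̄ = F·x = [3, 2]
P̄ = F·P·Fᵀ + Q = [9 3; 3 6]
y = z − H·x̄ = [-5]
S = H·P̄·Hᵀ + R = [40]
K = P̄·Hᵀ·S⁻¹ = [3/10; -3/20]
x' = x̄ + K·y = [3/2, 11/4]
P' = (I − K·H)·P̄ = [27/5 24/5; 24/5 51/10]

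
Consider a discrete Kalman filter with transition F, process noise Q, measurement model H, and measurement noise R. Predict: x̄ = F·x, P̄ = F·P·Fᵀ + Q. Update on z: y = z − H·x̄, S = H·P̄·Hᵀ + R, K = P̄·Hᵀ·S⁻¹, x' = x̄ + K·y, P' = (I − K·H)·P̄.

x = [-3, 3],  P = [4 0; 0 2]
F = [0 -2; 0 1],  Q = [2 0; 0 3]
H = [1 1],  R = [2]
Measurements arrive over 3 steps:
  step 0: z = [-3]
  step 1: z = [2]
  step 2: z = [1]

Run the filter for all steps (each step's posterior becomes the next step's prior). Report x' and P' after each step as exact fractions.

step 0: x̄ = F·x = [-6, 3]
step 0: P̄ = F·P·Fᵀ + Q = [10 -4; -4 5]
step 0: y = z − H·x̄ = [0]
step 0: S = H·P̄·Hᵀ + R = [9]
step 0: K = P̄·Hᵀ·S⁻¹ = [2/3; 1/9]
step 0: x' = x̄ + K·y = [-6, 3]
step 0: P' = (I − K·H)·P̄ = [6 -14/3; -14/3 44/9]
step 1: x̄ = F·x = [-6, 3]
step 1: P̄ = F·P·Fᵀ + Q = [194/9 -88/9; -88/9 71/9]
step 1: y = z − H·x̄ = [5]
step 1: S = H·P̄·Hᵀ + R = [107/9]
step 1: K = P̄·Hᵀ·S⁻¹ = [106/107; -17/107]
step 1: x' = x̄ + K·y = [-112/107, 236/107]
step 1: P' = (I − K·H)·P̄ = [1058/107 -846/107; -846/107 812/107]
step 2: x̄ = F·x = [-472/107, 236/107]
step 2: P̄ = F·P·Fᵀ + Q = [3462/107 -1624/107; -1624/107 1133/107]
step 2: y = z − H·x̄ = [343/107]
step 2: S = H·P̄·Hᵀ + R = [1561/107]
step 2: K = P̄·Hᵀ·S⁻¹ = [1838/1561; -491/1561]
step 2: x' = x̄ + K·y = [-142/223, 267/223]
step 2: P' = (I − K·H)·P̄ = [18934/1561 -15258/1561; -15258/1561 14276/1561]

step 0: x' = [-6, 3], P' = [6 -14/3; -14/3 44/9]
step 1: x' = [-112/107, 236/107], P' = [1058/107 -846/107; -846/107 812/107]
step 2: x' = [-142/223, 267/223], P' = [18934/1561 -15258/1561; -15258/1561 14276/1561]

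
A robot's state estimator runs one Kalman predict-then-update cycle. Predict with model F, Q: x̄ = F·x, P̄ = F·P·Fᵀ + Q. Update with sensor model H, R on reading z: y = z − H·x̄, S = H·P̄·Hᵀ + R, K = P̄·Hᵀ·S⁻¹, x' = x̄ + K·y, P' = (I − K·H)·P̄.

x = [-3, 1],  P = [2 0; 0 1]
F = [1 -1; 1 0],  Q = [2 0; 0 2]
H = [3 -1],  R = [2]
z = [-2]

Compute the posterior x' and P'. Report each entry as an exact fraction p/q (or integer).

x̄ = F·x = [-4, -3]
P̄ = F·P·Fᵀ + Q = [5 2; 2 4]
y = z − H·x̄ = [7]
S = H·P̄·Hᵀ + R = [39]
K = P̄·Hᵀ·S⁻¹ = [1/3; 2/39]
x' = x̄ + K·y = [-5/3, -103/39]
P' = (I − K·H)·P̄ = [2/3 4/3; 4/3 152/39]

x' = [-5/3, -103/39]
P' = [2/3 4/3; 4/3 152/39]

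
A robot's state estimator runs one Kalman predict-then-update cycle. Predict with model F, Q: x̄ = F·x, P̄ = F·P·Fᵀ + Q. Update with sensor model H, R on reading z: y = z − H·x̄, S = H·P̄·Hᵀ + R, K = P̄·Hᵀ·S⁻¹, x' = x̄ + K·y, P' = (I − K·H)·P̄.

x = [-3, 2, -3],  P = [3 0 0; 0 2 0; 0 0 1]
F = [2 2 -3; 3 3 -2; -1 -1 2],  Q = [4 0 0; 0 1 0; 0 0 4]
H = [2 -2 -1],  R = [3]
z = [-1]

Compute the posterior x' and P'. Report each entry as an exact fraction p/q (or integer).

x' = [49/12, 45/8, -71/24]
P' = [371/12 303/8 -349/24; 303/8 773/16 -325/16; -349/24 -325/16 575/48]

x̄ = F·x = [7, 3, -5]
P̄ = F·P·Fᵀ + Q = [33 36 -16; 36 50 -19; -16 -19 13]
y = z − H·x̄ = [-14]
S = H·P̄·Hᵀ + R = [48]
K = P̄·Hᵀ·S⁻¹ = [5/24; -3/16; -7/48]
x' = x̄ + K·y = [49/12, 45/8, -71/24]
P' = (I − K·H)·P̄ = [371/12 303/8 -349/24; 303/8 773/16 -325/16; -349/24 -325/16 575/48]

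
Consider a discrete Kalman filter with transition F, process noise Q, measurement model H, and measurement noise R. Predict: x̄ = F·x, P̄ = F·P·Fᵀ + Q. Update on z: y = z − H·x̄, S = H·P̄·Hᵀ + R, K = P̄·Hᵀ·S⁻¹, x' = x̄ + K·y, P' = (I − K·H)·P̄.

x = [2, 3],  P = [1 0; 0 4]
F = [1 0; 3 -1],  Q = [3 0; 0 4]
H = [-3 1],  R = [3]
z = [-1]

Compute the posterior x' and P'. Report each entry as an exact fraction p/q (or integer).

x̄ = F·x = [2, 3]
P̄ = F·P·Fᵀ + Q = [4 3; 3 17]
y = z − H·x̄ = [2]
S = H·P̄·Hᵀ + R = [38]
K = P̄·Hᵀ·S⁻¹ = [-9/38; 4/19]
x' = x̄ + K·y = [29/19, 65/19]
P' = (I − K·H)·P̄ = [71/38 93/19; 93/19 291/19]

x' = [29/19, 65/19]
P' = [71/38 93/19; 93/19 291/19]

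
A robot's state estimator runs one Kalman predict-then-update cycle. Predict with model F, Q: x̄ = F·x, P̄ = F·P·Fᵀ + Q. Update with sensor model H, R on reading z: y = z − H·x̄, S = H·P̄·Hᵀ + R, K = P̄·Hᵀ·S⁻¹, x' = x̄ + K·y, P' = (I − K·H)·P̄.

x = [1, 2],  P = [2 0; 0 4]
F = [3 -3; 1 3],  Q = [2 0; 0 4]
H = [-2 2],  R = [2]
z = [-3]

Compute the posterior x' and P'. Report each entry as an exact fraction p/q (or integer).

x̄ = F·x = [-3, 7]
P̄ = F·P·Fᵀ + Q = [56 -30; -30 42]
y = z − H·x̄ = [-23]
S = H·P̄·Hᵀ + R = [634]
K = P̄·Hᵀ·S⁻¹ = [-86/317; 72/317]
x' = x̄ + K·y = [1027/317, 563/317]
P' = (I − K·H)·P̄ = [2960/317 2874/317; 2874/317 2946/317]

x' = [1027/317, 563/317]
P' = [2960/317 2874/317; 2874/317 2946/317]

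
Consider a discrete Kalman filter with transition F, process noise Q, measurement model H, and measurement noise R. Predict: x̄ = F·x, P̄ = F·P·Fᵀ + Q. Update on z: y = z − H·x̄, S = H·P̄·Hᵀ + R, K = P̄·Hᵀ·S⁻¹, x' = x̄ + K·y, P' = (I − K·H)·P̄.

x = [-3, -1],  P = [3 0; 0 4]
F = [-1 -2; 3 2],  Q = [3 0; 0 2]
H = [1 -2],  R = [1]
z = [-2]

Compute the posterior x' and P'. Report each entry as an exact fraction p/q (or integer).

x' = [-191/101, 2/303]
P' = [494/101 235/101; 235/101 410/303]

x̄ = F·x = [5, -11]
P̄ = F·P·Fᵀ + Q = [22 -25; -25 45]
y = z − H·x̄ = [-29]
S = H·P̄·Hᵀ + R = [303]
K = P̄·Hᵀ·S⁻¹ = [24/101; -115/303]
x' = x̄ + K·y = [-191/101, 2/303]
P' = (I − K·H)·P̄ = [494/101 235/101; 235/101 410/303]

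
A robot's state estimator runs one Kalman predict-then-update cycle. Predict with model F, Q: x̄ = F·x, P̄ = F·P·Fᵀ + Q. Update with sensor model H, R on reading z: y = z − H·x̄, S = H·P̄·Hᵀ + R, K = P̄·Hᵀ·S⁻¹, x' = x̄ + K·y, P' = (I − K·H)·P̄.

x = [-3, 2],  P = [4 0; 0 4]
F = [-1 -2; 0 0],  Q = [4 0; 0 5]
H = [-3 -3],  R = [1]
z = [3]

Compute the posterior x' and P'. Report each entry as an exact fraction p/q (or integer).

x' = [-1, 0]
P' = [552/131 -540/131; -540/131 1085/262]

x̄ = F·x = [-1, 0]
P̄ = F·P·Fᵀ + Q = [24 0; 0 5]
y = z − H·x̄ = [0]
S = H·P̄·Hᵀ + R = [262]
K = P̄·Hᵀ·S⁻¹ = [-36/131; -15/262]
x' = x̄ + K·y = [-1, 0]
P' = (I − K·H)·P̄ = [552/131 -540/131; -540/131 1085/262]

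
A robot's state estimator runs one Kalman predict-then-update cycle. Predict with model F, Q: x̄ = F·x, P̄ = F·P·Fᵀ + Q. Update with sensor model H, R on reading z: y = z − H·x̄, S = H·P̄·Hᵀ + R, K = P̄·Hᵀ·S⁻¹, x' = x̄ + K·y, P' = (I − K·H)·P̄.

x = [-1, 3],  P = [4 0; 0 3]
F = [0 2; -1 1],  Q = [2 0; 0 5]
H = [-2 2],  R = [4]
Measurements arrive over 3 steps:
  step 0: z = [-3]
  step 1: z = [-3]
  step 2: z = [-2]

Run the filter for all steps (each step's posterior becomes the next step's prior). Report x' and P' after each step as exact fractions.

step 0: x̄ = F·x = [6, 4]
step 0: P̄ = F·P·Fᵀ + Q = [14 6; 6 12]
step 0: y = z − H·x̄ = [1]
step 0: S = H·P̄·Hᵀ + R = [60]
step 0: K = P̄·Hᵀ·S⁻¹ = [-4/15; 1/5]
step 0: x' = x̄ + K·y = [86/15, 21/5]
step 0: P' = (I − K·H)·P̄ = [146/15 46/5; 46/5 48/5]
step 1: x̄ = F·x = [42/5, -23/15]
step 1: P̄ = F·P·Fᵀ + Q = [202/5 4/5; 4/5 89/15]
step 1: y = z − H·x̄ = [253/15]
step 1: S = H·P̄·Hᵀ + R = [2744/15]
step 1: K = P̄·Hᵀ·S⁻¹ = [-297/686; 11/196]
step 1: x' = x̄ + K·y = [753/686, -115/196]
step 1: P' = (I − K·H)·P̄ = [2096/343 257/49; 257/49 75/14]
step 2: x̄ = F·x = [-115/98, -2311/1372]
step 2: P̄ = F·P·Fᵀ + Q = [164/7 11/49; 11/49 4101/686]
step 2: y = z − H·x̄ = [-671/686]
step 2: S = H·P̄·Hᵀ + R = [41102/343]
step 2: K = P̄·Hᵀ·S⁻¹ = [-7959/20551; 3947/41102]
step 2: x' = x̄ + K·y = [-16331/20551, -73093/41102]
step 2: P' = (I − K·H)·P̄ = [112118/20551 96200/20551; 96200/20551 100147/20551]

step 0: x' = [86/15, 21/5], P' = [146/15 46/5; 46/5 48/5]
step 1: x' = [753/686, -115/196], P' = [2096/343 257/49; 257/49 75/14]
step 2: x' = [-16331/20551, -73093/41102], P' = [112118/20551 96200/20551; 96200/20551 100147/20551]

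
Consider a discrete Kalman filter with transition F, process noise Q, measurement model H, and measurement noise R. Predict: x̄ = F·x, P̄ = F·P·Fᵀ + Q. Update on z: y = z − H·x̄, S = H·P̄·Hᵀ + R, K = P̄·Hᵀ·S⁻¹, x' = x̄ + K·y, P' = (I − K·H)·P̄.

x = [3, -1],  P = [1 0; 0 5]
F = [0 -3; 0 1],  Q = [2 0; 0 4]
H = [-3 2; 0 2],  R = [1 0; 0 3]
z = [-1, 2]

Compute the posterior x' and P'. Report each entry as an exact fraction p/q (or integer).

x' = [1291/1514, 1189/1514]
P' = [1103/3028 1173/3028; 1173/3028 1791/3028]

x̄ = F·x = [3, -1]
P̄ = F·P·Fᵀ + Q = [47 -15; -15 9]
y = z − H·x̄ = [10, 4]
S = H·P̄·Hᵀ + R = [640 126; 126 39]
K = P̄·Hᵀ·S⁻¹ = [-963/3028 391/1514; 63/3028 597/1514]
x' = x̄ + K·y = [1291/1514, 1189/1514]
P' = (I − K·H)·P̄ = [1103/3028 1173/3028; 1173/3028 1791/3028]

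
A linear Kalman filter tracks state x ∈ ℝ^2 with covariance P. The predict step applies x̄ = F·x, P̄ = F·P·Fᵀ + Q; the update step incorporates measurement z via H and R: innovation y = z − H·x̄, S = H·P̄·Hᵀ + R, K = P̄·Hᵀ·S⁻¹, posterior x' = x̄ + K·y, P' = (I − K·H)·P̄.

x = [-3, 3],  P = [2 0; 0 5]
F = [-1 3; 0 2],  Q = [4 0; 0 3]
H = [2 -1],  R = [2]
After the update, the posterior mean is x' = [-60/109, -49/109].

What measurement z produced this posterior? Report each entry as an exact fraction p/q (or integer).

z = [-1]

x̄ = F·x = [12, 6]
P̄ = F·P·Fᵀ + Q = [51 30; 30 23]
S = H·P̄·Hᵀ + R = [109]
K = P̄·Hᵀ·S⁻¹ = [72/109; 37/109]
x' − x̄ = [-1368/109, -703/109] = K·y
y = (KᵀK)⁻¹·Kᵀ·(x' − x̄) = [-19]
z = y + H·x̄ = [-19] + [18] = [-1]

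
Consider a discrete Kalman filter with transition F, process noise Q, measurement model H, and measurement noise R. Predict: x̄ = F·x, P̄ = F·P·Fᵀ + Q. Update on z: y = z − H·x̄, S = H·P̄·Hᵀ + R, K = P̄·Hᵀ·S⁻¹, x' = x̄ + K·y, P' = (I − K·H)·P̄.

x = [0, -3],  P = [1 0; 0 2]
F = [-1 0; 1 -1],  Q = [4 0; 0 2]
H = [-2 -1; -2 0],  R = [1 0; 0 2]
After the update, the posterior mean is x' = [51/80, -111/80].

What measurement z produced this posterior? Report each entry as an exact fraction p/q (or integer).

x̄ = F·x = [0, 3]
P̄ = F·P·Fᵀ + Q = [5 -1; -1 5]
S = H·P̄·Hᵀ + R = [22 18; 18 22]
K = P̄·Hᵀ·S⁻¹ = [-9/80 -29/80; -51/80 49/80]
x' − x̄ = [51/80, -351/80] = K·y
y = (KᵀK)⁻¹·Kᵀ·(x' − x̄) = [4, -3]
z = y + H·x̄ = [4, -3] + [-3, 0] = [1, -3]

z = [1, -3]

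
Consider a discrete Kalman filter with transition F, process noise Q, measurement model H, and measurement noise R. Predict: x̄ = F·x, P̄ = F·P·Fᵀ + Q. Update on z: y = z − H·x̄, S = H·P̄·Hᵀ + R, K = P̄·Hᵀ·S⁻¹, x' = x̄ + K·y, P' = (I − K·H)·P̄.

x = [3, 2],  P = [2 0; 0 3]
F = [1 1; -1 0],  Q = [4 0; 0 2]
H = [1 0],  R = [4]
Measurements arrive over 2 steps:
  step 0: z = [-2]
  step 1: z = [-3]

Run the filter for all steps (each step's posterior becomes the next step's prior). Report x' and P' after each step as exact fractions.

step 0: x̄ = F·x = [5, -3]
step 0: P̄ = F·P·Fᵀ + Q = [9 -2; -2 4]
step 0: y = z − H·x̄ = [-7]
step 0: S = H·P̄·Hᵀ + R = [13]
step 0: K = P̄·Hᵀ·S⁻¹ = [9/13; -2/13]
step 0: x' = x̄ + K·y = [2/13, -25/13]
step 0: P' = (I − K·H)·P̄ = [36/13 -8/13; -8/13 48/13]
step 1: x̄ = F·x = [-23/13, -2/13]
step 1: P̄ = F·P·Fᵀ + Q = [120/13 -28/13; -28/13 62/13]
step 1: y = z − H·x̄ = [-16/13]
step 1: S = H·P̄·Hᵀ + R = [172/13]
step 1: K = P̄·Hᵀ·S⁻¹ = [30/43; -7/43]
step 1: x' = x̄ + K·y = [-113/43, 2/43]
step 1: P' = (I − K·H)·P̄ = [120/43 -28/43; -28/43 190/43]

step 0: x' = [2/13, -25/13], P' = [36/13 -8/13; -8/13 48/13]
step 1: x' = [-113/43, 2/43], P' = [120/43 -28/43; -28/43 190/43]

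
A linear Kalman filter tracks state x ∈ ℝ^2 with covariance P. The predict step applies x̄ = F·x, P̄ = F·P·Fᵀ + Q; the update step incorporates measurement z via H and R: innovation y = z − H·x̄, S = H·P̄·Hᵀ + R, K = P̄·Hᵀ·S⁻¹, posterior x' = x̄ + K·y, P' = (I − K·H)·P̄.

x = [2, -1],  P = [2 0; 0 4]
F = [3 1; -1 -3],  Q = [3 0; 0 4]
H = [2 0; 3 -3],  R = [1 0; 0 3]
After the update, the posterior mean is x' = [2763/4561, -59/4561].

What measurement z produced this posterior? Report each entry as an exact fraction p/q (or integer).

z = [1, 2]

x̄ = F·x = [5, 1]
P̄ = F·P·Fᵀ + Q = [25 -18; -18 42]
S = H·P̄·Hᵀ + R = [101 258; 258 930]
K = P̄·Hᵀ·S⁻¹ = [2203/4561 43/9122; 2160/4561 -1482/4561]
x' − x̄ = [-20042/4561, -4620/4561] = K·y
y = (KᵀK)⁻¹·Kᵀ·(x' − x̄) = [-9, -10]
z = y + H·x̄ = [-9, -10] + [10, 12] = [1, 2]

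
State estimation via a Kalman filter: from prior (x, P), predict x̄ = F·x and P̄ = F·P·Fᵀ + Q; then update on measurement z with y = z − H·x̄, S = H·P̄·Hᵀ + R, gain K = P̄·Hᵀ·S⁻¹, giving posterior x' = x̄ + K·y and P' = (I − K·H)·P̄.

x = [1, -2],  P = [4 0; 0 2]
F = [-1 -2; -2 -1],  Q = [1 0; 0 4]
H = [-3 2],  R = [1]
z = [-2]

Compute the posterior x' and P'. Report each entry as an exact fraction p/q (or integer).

x' = [81/62, 28/31]
P' = [581/62 432/31; 432/31 650/31]

x̄ = F·x = [3, 0]
P̄ = F·P·Fᵀ + Q = [13 12; 12 22]
y = z − H·x̄ = [7]
S = H·P̄·Hᵀ + R = [62]
K = P̄·Hᵀ·S⁻¹ = [-15/62; 4/31]
x' = x̄ + K·y = [81/62, 28/31]
P' = (I − K·H)·P̄ = [581/62 432/31; 432/31 650/31]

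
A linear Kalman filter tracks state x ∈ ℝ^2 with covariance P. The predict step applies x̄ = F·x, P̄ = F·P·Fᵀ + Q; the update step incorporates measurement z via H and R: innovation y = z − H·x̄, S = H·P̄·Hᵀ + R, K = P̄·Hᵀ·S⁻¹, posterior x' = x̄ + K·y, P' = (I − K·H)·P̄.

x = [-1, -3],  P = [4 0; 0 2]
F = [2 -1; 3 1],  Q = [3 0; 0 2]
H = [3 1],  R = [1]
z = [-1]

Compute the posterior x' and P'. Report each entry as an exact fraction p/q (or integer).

x' = [266/181, -980/181]
P' = [377/362 -523/181; -523/181 1622/181]

x̄ = F·x = [1, -6]
P̄ = F·P·Fᵀ + Q = [21 22; 22 40]
y = z − H·x̄ = [2]
S = H·P̄·Hᵀ + R = [362]
K = P̄·Hᵀ·S⁻¹ = [85/362; 53/181]
x' = x̄ + K·y = [266/181, -980/181]
P' = (I − K·H)·P̄ = [377/362 -523/181; -523/181 1622/181]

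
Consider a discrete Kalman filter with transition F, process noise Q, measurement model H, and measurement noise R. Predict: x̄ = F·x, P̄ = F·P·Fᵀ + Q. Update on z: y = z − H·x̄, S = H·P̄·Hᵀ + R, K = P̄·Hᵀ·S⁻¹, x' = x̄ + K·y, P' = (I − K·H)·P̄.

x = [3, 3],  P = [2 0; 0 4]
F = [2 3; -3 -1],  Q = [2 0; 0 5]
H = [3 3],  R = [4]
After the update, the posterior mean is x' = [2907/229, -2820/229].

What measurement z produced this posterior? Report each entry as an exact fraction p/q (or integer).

x̄ = F·x = [15, -12]
P̄ = F·P·Fᵀ + Q = [46 -24; -24 27]
S = H·P̄·Hᵀ + R = [229]
K = P̄·Hᵀ·S⁻¹ = [66/229; 9/229]
x' − x̄ = [-528/229, -72/229] = K·y
y = (KᵀK)⁻¹·Kᵀ·(x' − x̄) = [-8]
z = y + H·x̄ = [-8] + [9] = [1]

z = [1]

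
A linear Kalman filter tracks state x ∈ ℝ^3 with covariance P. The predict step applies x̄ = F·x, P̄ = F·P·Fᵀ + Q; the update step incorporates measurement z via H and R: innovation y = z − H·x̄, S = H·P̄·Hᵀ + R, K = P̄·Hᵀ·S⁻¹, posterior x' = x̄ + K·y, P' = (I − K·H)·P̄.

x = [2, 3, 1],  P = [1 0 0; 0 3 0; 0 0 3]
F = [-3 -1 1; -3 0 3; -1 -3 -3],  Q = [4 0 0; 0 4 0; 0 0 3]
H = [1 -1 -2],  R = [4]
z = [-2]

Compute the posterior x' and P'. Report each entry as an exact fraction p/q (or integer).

x' = [-1083/151, -1103/151, 111/151]
P' = [2844/151 2848/151 8/151; 2848/151 5364/151 -1310/151; 8/151 -1310/151 837/151]

x̄ = F·x = [-8, -3, -14]
P̄ = F·P·Fᵀ + Q = [19 18 3; 18 40 -24; 3 -24 58]
y = z − H·x̄ = [-25]
S = H·P̄·Hᵀ + R = [151]
K = P̄·Hᵀ·S⁻¹ = [-5/151; 26/151; -89/151]
x' = x̄ + K·y = [-1083/151, -1103/151, 111/151]
P' = (I − K·H)·P̄ = [2844/151 2848/151 8/151; 2848/151 5364/151 -1310/151; 8/151 -1310/151 837/151]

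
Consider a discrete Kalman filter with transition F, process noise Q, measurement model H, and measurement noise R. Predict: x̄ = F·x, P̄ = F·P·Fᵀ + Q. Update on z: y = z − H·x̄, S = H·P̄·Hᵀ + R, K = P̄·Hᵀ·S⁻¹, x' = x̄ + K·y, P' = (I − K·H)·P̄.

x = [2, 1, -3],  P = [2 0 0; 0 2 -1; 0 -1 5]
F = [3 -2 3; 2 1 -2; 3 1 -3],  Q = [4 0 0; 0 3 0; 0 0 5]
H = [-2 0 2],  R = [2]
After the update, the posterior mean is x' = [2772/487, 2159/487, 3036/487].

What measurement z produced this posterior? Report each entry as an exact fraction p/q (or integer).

z = [1]

x̄ = F·x = [-5, 11, 16]
P̄ = F·P·Fᵀ + Q = [87 -29 -40; -29 37 49; -40 49 76]
S = H·P̄·Hᵀ + R = [974]
K = P̄·Hᵀ·S⁻¹ = [-127/487; 78/487; 116/487]
x' − x̄ = [5207/487, -3198/487, -4756/487] = K·y
y = (KᵀK)⁻¹·Kᵀ·(x' − x̄) = [-41]
z = y + H·x̄ = [-41] + [42] = [1]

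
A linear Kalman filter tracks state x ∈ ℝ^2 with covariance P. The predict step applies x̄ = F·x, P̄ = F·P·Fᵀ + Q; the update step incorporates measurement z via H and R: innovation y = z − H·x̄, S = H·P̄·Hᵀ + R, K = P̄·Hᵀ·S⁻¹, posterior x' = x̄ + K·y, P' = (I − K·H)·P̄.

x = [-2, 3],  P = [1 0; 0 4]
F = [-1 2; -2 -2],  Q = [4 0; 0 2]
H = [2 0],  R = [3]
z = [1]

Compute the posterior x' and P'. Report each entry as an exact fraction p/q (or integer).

x' = [22/29, 82/29]
P' = [21/29 -14/29; -14/29 1130/87]

x̄ = F·x = [8, -2]
P̄ = F·P·Fᵀ + Q = [21 -14; -14 22]
y = z − H·x̄ = [-15]
S = H·P̄·Hᵀ + R = [87]
K = P̄·Hᵀ·S⁻¹ = [14/29; -28/87]
x' = x̄ + K·y = [22/29, 82/29]
P' = (I − K·H)·P̄ = [21/29 -14/29; -14/29 1130/87]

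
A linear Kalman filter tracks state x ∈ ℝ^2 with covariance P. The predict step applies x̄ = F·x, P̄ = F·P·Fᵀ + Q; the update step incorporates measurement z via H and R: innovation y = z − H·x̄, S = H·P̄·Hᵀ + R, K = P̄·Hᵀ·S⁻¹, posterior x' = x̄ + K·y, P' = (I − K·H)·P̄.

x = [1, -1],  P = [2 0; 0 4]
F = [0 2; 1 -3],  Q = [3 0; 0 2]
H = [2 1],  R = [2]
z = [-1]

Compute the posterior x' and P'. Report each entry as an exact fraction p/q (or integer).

x' = [-29/11, 48/11]
P' = [111/11 -208/11; -208/11 408/11]

x̄ = F·x = [-2, 4]
P̄ = F·P·Fᵀ + Q = [19 -24; -24 40]
y = z − H·x̄ = [-1]
S = H·P̄·Hᵀ + R = [22]
K = P̄·Hᵀ·S⁻¹ = [7/11; -4/11]
x' = x̄ + K·y = [-29/11, 48/11]
P' = (I − K·H)·P̄ = [111/11 -208/11; -208/11 408/11]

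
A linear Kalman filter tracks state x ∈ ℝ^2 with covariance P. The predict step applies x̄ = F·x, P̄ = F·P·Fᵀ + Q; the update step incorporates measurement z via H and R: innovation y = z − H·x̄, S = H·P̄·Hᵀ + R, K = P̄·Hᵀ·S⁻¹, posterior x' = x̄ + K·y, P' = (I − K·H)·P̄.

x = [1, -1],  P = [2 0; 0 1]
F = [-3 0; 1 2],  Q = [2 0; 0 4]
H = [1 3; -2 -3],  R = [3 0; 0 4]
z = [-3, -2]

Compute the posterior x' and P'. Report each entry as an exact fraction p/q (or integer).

x̄ = F·x = [-3, -1]
P̄ = F·P·Fᵀ + Q = [20 -6; -6 10]
y = z − H·x̄ = [3, -11]
S = H·P̄·Hᵀ + R = [77 -76; -76 102]
K = P̄·Hᵀ·S⁻¹ = [-734/1039 -771/1039; 540/1039 219/1039]
x' = x̄ + K·y = [3162/1039, -1828/1039]
P' = (I − K·H)·P̄ = [5286/1039 -2496/1039; -2496/1039 1372/1039]

x' = [3162/1039, -1828/1039]
P' = [5286/1039 -2496/1039; -2496/1039 1372/1039]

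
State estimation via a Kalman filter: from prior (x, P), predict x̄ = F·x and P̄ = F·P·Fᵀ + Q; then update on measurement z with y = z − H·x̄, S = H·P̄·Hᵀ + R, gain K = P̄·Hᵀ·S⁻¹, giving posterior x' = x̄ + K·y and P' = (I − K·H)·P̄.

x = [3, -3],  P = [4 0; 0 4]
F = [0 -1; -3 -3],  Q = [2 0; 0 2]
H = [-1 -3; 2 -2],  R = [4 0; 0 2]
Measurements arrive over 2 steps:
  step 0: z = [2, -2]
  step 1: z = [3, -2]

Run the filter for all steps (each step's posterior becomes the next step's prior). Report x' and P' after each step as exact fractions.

step 0: x' = [-4215/5398, -793/5398], P' = [1281/2699 387/2699; 387/2699 749/2699]
step 1: x' = [-3213512/2647729, -960983/2647729], P' = [1137510/2647729 340962/2647729; 340962/2647729 711730/2647729]

step 0: x̄ = F·x = [3, 0]
step 0: P̄ = F·P·Fᵀ + Q = [6 12; 12 74]
step 0: y = z − H·x̄ = [5, -8]
step 0: S = H·P̄·Hᵀ + R = [748 384; 384 226]
step 0: K = P̄·Hᵀ·S⁻¹ = [-1221/5398 894/2699; -1317/5398 -362/2699]
step 0: x' = x̄ + K·y = [-4215/5398, -793/5398]
step 0: P' = (I − K·H)·P̄ = [1281/2699 387/2699; 387/2699 749/2699]
step 1: x̄ = F·x = [793/5398, 7512/2699]
step 1: P̄ = F·P·Fᵀ + Q = [6147/2699 3408/2699; 3408/2699 30634/2699]
step 1: y = z − H·x̄ = [62059/5398, 8833/2699]
step 1: S = H·P̄·Hᵀ + R = [313097/2699 157878/2699; 157878/2699 125258/2699]
step 1: K = P̄·Hᵀ·S⁻¹ = [-77157/378247 796548/2647729; -88434/378247 -370768/2647729]
step 1: x' = x̄ + K·y = [-3213512/2647729, -960983/2647729]
step 1: P' = (I − K·H)·P̄ = [1137510/2647729 340962/2647729; 340962/2647729 711730/2647729]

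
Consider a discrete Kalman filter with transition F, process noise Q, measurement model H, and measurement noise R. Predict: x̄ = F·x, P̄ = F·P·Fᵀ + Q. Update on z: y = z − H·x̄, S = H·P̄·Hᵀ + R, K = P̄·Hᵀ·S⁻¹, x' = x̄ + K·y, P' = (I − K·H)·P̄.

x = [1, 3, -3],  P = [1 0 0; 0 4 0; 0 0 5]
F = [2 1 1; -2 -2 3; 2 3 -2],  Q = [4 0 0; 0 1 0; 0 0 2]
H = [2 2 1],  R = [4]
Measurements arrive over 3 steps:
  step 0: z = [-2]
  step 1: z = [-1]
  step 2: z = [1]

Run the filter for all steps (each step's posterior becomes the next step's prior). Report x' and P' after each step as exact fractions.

step 0: x̄ = F·x = [2, -17, 17]
step 0: P̄ = F·P·Fᵀ + Q = [17 3 6; 3 66 -58; 6 -58 62]
step 0: y = z − H·x̄ = [11]
step 0: S = H·P̄·Hᵀ + R = [214]
step 0: K = P̄·Hᵀ·S⁻¹ = [23/107; 40/107; -21/107]
step 0: x' = x̄ + K·y = [467/107, -1379/107, 1588/107]
step 0: P' = (I − K·H)·P̄ = [761/107 -1519/107 1608/107; -1519/107 3862/107 -4526/107; 1608/107 -4526/107 5752/107]
step 1: x̄ = F·x = [1143/107, 6588/107, -6379/107]
step 1: P̄ = F·P·Fᵀ + Q = [4390/107 17508/107 -16768/107; 17508/107 93231/107 -88296/107; -16768/107 -88296/107 84244/107]
step 1: y = z − H·x̄ = [-9190/107]
step 1: S = H·P̄·Hᵀ + R = [194964/107]
step 1: K = P̄·Hᵀ·S⁻¹ = [6757/48741; 3171/4642; -2861/4431]
step 1: x' = x̄ + K·y = [-59681/48741, 6729/2321, -18437/4431]
step 1: P' = (I − K·H)·P̄ = [292942/48741 -20718/2321 28300/4431; -20718/2321 48870/2321 -4542/211; 28300/4431 -4542/211 122720/4431]
step 2: x̄ = F·x = [-180860/48741, -771677/48741, 710179/48741]
step 2: P̄ = F·P·Fᵀ + Q = [1149406/48741 3631918/48741 -3601688/48741; 3631918/48741 22849069/48741 -21604754/48741; -3601688/48741 -21604754/48741 20784448/48741]
step 2: y = z − H·x̄ = [1243636/48741]
step 2: S = H·P̄·Hᵀ + R = [45202888/48741]
step 2: K = P̄·Hᵀ·S⁻¹ = [745120/5650361; 7839305/11300722; -7407109/11300722]
step 2: x' = x̄ + K·y = [-1954540/5650361, 10553073/5650361, -12168523/5650361]
step 2: P' = (I − K·H)·P̄ = [42119126/5650361 -58333722/5650361 35409672/5650361; -58333722/5650361 127122599/5650361 -121899144/5650361; 35409672/5650361 -121899144/5650361 158164726/5650361]

step 0: x' = [467/107, -1379/107, 1588/107], P' = [761/107 -1519/107 1608/107; -1519/107 3862/107 -4526/107; 1608/107 -4526/107 5752/107]
step 1: x' = [-59681/48741, 6729/2321, -18437/4431], P' = [292942/48741 -20718/2321 28300/4431; -20718/2321 48870/2321 -4542/211; 28300/4431 -4542/211 122720/4431]
step 2: x' = [-1954540/5650361, 10553073/5650361, -12168523/5650361], P' = [42119126/5650361 -58333722/5650361 35409672/5650361; -58333722/5650361 127122599/5650361 -121899144/5650361; 35409672/5650361 -121899144/5650361 158164726/5650361]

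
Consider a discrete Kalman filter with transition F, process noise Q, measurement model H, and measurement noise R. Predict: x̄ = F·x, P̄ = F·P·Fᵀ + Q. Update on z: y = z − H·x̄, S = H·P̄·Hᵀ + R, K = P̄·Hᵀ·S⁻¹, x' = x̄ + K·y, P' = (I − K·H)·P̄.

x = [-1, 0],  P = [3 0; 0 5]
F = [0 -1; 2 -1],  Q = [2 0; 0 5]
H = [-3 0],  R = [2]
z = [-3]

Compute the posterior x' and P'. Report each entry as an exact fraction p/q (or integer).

x̄ = F·x = [0, -2]
P̄ = F·P·Fᵀ + Q = [7 5; 5 22]
y = z − H·x̄ = [-3]
S = H·P̄·Hᵀ + R = [65]
K = P̄·Hᵀ·S⁻¹ = [-21/65; -3/13]
x' = x̄ + K·y = [63/65, -17/13]
P' = (I − K·H)·P̄ = [14/65 2/13; 2/13 241/13]

x' = [63/65, -17/13]
P' = [14/65 2/13; 2/13 241/13]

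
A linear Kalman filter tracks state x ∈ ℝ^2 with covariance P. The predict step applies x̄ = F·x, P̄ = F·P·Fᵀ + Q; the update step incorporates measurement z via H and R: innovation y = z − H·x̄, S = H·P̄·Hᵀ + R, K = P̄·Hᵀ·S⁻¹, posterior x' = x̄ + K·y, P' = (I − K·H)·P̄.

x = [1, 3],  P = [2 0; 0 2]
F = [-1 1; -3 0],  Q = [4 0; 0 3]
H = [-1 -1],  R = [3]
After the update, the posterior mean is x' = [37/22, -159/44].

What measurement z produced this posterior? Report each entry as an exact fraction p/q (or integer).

x̄ = F·x = [2, -3]
P̄ = F·P·Fᵀ + Q = [8 6; 6 21]
S = H·P̄·Hᵀ + R = [44]
K = P̄·Hᵀ·S⁻¹ = [-7/22; -27/44]
x' − x̄ = [-7/22, -27/44] = K·y
y = (KᵀK)⁻¹·Kᵀ·(x' − x̄) = [1]
z = y + H·x̄ = [1] + [1] = [2]

z = [2]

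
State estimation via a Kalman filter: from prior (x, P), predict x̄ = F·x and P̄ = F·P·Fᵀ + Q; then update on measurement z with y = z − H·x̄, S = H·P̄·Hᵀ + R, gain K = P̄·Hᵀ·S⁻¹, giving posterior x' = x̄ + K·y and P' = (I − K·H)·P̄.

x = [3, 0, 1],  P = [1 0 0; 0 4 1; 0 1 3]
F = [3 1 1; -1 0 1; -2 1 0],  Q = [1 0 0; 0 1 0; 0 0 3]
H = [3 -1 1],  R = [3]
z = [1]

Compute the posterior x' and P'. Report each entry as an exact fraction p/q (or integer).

x̄ = F·x = [10, -2, -6]
P̄ = F·P·Fᵀ + Q = [19 1 -1; 1 5 3; -1 3 11]
y = z − H·x̄ = [-25]
S = H·P̄·Hᵀ + R = [172]
K = P̄·Hᵀ·S⁻¹ = [55/172; 1/172; 5/172]
x' = x̄ + K·y = [345/172, -369/172, -1157/172]
P' = (I − K·H)·P̄ = [243/172 117/172 -447/172; 117/172 859/172 511/172; -447/172 511/172 1867/172]

x' = [345/172, -369/172, -1157/172]
P' = [243/172 117/172 -447/172; 117/172 859/172 511/172; -447/172 511/172 1867/172]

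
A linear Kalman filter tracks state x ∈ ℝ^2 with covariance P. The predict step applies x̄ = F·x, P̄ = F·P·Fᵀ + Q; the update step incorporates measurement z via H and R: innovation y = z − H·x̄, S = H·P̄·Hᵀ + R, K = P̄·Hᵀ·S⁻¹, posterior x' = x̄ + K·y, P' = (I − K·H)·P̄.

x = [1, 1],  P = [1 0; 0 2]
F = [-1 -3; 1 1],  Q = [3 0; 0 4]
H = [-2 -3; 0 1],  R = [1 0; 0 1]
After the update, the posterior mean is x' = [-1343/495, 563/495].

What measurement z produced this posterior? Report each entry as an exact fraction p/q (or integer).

x̄ = F·x = [-4, 2]
P̄ = F·P·Fᵀ + Q = [22 -7; -7 7]
S = H·P̄·Hᵀ + R = [68 -7; -7 8]
K = P̄·Hᵀ·S⁻¹ = [-233/495 -637/495; -7/495 427/495]
x' − x̄ = [637/495, -427/495] = K·y
y = (KᵀK)⁻¹·Kᵀ·(x' − x̄) = [0, -1]
z = y + H·x̄ = [0, -1] + [2, 2] = [2, 1]

z = [2, 1]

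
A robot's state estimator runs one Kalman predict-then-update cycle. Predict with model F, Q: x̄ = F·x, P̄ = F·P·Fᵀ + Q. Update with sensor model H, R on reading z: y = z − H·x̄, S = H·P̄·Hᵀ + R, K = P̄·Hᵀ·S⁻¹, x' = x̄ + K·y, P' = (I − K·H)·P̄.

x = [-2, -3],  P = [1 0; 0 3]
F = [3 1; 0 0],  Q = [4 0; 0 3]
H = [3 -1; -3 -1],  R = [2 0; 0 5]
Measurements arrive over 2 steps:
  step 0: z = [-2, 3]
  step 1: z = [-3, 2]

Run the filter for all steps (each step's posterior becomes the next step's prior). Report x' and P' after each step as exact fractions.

step 0: x̄ = F·x = [-9, 0]
step 0: P̄ = F·P·Fᵀ + Q = [16 0; 0 3]
step 0: y = z − H·x̄ = [25, -24]
step 0: S = H·P̄·Hᵀ + R = [149 -141; -141 152]
step 0: K = P̄·Hᵀ·S⁻¹ = [528/2767 -384/2767; -879/2767 -870/2767]
step 0: x' = x̄ + K·y = [-2487/2767, -1095/2767]
step 0: P' = (I − K·H)·P̄ = [496/2767 432/2767; 432/2767 3054/2767]
step 1: x̄ = F·x = [-8556/2767, 0]
step 1: P̄ = F·P·Fᵀ + Q = [21178/2767 0; 0 3]
step 1: y = z − H·x̄ = [17367/2767, -20134/2767]
step 1: S = H·P̄·Hᵀ + R = [204437/2767 -182301/2767; -182301/2767 212738/2767]
step 1: K = P̄·Hᵀ·S⁻¹ = [698874/3707215 -508272/3707215; -1185117/3707215 -1160214/3707215]
step 1: x' = x̄ + K·y = [-3378402/3707215, 1003911/3707215]
step 1: P' = (I − K·H)·P̄ = [656518/3707215 571806/3707215; 571806/3707215 4085652/3707215]

step 0: x' = [-2487/2767, -1095/2767], P' = [496/2767 432/2767; 432/2767 3054/2767]
step 1: x' = [-3378402/3707215, 1003911/3707215], P' = [656518/3707215 571806/3707215; 571806/3707215 4085652/3707215]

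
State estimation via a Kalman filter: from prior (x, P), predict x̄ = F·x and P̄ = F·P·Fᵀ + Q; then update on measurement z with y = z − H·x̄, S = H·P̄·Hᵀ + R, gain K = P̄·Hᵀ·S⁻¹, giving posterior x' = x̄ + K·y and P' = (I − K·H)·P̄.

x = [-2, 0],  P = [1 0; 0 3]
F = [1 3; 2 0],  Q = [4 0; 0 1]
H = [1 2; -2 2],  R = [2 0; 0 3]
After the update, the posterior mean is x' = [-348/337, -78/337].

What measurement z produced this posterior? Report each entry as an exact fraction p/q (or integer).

x̄ = F·x = [-2, -4]
P̄ = F·P·Fᵀ + Q = [32 2; 2 5]
S = H·P̄·Hᵀ + R = [62 -48; -48 135]
K = P̄·Hᵀ·S⁻¹ = [110/337 -332/1011; 106/337 158/1011]
x' − x̄ = [326/337, 1270/337] = K·y
y = (KᵀK)⁻¹·Kᵀ·(x' − x̄) = [9, 6]
z = y + H·x̄ = [9, 6] + [-10, -4] = [-1, 2]

z = [-1, 2]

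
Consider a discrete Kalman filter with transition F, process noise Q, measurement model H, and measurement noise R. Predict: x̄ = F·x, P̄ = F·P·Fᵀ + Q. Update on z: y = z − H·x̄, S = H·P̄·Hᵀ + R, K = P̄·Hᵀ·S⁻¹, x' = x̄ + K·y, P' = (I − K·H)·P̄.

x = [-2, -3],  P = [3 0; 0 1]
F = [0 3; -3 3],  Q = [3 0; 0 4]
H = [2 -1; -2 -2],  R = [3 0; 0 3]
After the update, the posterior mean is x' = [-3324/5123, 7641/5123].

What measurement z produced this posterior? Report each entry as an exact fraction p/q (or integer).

x̄ = F·x = [-9, -3]
P̄ = F·P·Fᵀ + Q = [12 9; 9 40]
S = H·P̄·Hᵀ + R = [55 14; 14 283]
K = P̄·Hᵀ·S⁻¹ = [1611/5123 -840/5123; -1618/5123 -1694/5123]
x' − x̄ = [42783/5123, 23010/5123] = K·y
y = (KᵀK)⁻¹·Kᵀ·(x' − x̄) = [13, -26]
z = y + H·x̄ = [13, -26] + [-15, 24] = [-2, -2]

z = [-2, -2]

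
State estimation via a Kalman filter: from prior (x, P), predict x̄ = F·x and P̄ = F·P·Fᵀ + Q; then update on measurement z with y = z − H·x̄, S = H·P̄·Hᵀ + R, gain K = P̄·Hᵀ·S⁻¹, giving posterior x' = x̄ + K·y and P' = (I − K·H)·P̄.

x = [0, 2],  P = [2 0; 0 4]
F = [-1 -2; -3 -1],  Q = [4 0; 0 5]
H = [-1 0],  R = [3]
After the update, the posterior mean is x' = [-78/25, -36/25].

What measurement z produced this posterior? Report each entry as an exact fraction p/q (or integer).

z = [3]

x̄ = F·x = [-4, -2]
P̄ = F·P·Fᵀ + Q = [22 14; 14 27]
S = H·P̄·Hᵀ + R = [25]
K = P̄·Hᵀ·S⁻¹ = [-22/25; -14/25]
x' − x̄ = [22/25, 14/25] = K·y
y = (KᵀK)⁻¹·Kᵀ·(x' − x̄) = [-1]
z = y + H·x̄ = [-1] + [4] = [3]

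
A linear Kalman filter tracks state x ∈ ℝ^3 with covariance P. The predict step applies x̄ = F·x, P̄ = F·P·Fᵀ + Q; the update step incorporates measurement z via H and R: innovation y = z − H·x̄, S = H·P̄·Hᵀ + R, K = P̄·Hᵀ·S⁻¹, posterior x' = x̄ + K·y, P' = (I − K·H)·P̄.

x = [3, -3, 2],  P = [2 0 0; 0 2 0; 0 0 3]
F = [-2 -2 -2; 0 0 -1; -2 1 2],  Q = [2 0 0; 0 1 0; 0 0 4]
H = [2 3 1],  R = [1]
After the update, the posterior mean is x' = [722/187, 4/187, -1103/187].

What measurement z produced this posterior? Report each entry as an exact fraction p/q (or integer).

x̄ = F·x = [-4, -2, -5]
P̄ = F·P·Fᵀ + Q = [30 6 -8; 6 4 -6; -8 -6 26]
S = H·P̄·Hᵀ + R = [187]
K = P̄·Hᵀ·S⁻¹ = [70/187; 18/187; -8/187]
x' − x̄ = [1470/187, 378/187, -168/187] = K·y
y = (KᵀK)⁻¹·Kᵀ·(x' − x̄) = [21]
z = y + H·x̄ = [21] + [-19] = [2]

z = [2]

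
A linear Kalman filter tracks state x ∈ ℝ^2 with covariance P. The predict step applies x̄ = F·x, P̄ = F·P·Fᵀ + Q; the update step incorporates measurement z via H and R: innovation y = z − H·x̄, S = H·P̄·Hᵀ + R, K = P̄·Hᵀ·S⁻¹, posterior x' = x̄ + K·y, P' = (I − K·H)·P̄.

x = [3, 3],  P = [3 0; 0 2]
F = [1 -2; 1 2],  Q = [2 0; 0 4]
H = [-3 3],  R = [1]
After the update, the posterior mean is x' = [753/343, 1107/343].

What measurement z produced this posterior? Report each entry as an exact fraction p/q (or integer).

x̄ = F·x = [-3, 9]
P̄ = F·P·Fᵀ + Q = [13 -5; -5 15]
S = H·P̄·Hᵀ + R = [343]
K = P̄·Hᵀ·S⁻¹ = [-54/343; 60/343]
x' − x̄ = [1782/343, -1980/343] = K·y
y = (KᵀK)⁻¹·Kᵀ·(x' − x̄) = [-33]
z = y + H·x̄ = [-33] + [36] = [3]

z = [3]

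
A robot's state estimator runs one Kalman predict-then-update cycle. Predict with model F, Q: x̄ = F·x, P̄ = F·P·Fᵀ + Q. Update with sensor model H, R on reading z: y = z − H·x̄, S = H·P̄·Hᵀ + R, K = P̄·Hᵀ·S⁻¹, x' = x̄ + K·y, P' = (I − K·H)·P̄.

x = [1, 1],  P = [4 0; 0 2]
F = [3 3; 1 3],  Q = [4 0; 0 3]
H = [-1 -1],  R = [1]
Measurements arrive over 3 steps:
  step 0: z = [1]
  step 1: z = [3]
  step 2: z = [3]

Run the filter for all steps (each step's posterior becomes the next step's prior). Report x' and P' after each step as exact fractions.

step 0: x̄ = F·x = [6, 4]
step 0: P̄ = F·P·Fᵀ + Q = [58 30; 30 25]
step 0: y = z − H·x̄ = [11]
step 0: S = H·P̄·Hᵀ + R = [144]
step 0: K = P̄·Hᵀ·S⁻¹ = [-11/18; -55/144]
step 0: x' = x̄ + K·y = [-13/18, -29/144]
step 0: P' = (I − K·H)·P̄ = [38/9 -65/18; -65/18 575/144]
step 1: x̄ = F·x = [-133/48, -191/144]
step 1: P̄ = F·P·Fᵀ + Q = [207/16 253/48; 253/48 3095/144]
step 1: y = z − H·x̄ = [-79/72]
step 1: S = H·P̄·Hᵀ + R = [1655/36]
step 1: K = P̄·Hᵀ·S⁻¹ = [-1311/3310; -1927/3310]
step 1: x' = x̄ + K·y = [-7733/3310, -1138/1655]
step 1: P' = (I − K·H)·P̄ = [9476/1655 -17641/3310; -17641/3310 9784/1655]
step 2: x̄ = F·x = [-30027/3310, -14561/3310]
step 2: P̄ = F·P·Fᵀ + Q = [21191/1655 10638/1655; 10638/1655 49574/1655]
step 2: y = z − H·x̄ = [-17329/1655]
step 2: S = H·P̄·Hᵀ + R = [93696/1655]
step 2: K = P̄·Hᵀ·S⁻¹ = [-31829/93696; -15053/23424]
step 2: x' = x̄ + K·y = [-516701/93696, 54571/23424]
step 2: P' = (I − K·H)·P̄ = [587569/93696 -138935/23424; -138935/23424 38497/5856]

step 0: x' = [-13/18, -29/144], P' = [38/9 -65/18; -65/18 575/144]
step 1: x' = [-7733/3310, -1138/1655], P' = [9476/1655 -17641/3310; -17641/3310 9784/1655]
step 2: x' = [-516701/93696, 54571/23424], P' = [587569/93696 -138935/23424; -138935/23424 38497/5856]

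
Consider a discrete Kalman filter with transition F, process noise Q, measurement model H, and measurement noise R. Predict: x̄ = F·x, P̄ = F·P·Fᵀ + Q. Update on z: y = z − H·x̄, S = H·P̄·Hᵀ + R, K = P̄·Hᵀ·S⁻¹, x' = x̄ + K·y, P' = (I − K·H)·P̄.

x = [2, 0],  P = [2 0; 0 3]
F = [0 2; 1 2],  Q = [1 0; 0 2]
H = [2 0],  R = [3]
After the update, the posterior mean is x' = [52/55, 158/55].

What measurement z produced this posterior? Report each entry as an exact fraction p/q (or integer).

z = [2]

x̄ = F·x = [0, 2]
P̄ = F·P·Fᵀ + Q = [13 12; 12 16]
S = H·P̄·Hᵀ + R = [55]
K = P̄·Hᵀ·S⁻¹ = [26/55; 24/55]
x' − x̄ = [52/55, 48/55] = K·y
y = (KᵀK)⁻¹·Kᵀ·(x' − x̄) = [2]
z = y + H·x̄ = [2] + [0] = [2]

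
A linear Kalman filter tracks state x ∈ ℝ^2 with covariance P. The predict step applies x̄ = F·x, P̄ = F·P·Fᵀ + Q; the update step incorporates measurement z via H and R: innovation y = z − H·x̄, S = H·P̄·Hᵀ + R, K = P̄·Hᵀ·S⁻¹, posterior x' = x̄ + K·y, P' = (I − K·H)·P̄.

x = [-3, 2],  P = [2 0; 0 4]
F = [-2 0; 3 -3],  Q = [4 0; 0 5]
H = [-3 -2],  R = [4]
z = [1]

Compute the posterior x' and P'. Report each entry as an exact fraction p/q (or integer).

x̄ = F·x = [6, -15]
P̄ = F·P·Fᵀ + Q = [12 -12; -12 59]
y = z − H·x̄ = [-11]
S = H·P̄·Hᵀ + R = [204]
K = P̄·Hᵀ·S⁻¹ = [-1/17; -41/102]
x' = x̄ + K·y = [113/17, -1079/102]
P' = (I − K·H)·P̄ = [192/17 -286/17; -286/17 1328/51]

x' = [113/17, -1079/102]
P' = [192/17 -286/17; -286/17 1328/51]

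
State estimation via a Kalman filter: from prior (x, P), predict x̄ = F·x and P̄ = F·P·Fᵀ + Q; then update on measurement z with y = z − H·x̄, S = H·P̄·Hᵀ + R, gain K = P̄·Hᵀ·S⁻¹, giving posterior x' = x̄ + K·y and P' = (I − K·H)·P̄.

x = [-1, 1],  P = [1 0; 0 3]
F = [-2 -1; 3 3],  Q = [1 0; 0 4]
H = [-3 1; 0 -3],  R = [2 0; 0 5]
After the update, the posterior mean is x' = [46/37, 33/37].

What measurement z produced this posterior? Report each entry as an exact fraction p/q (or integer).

z = [-3, -3]

x̄ = F·x = [1, 0]
P̄ = F·P·Fᵀ + Q = [8 -15; -15 40]
S = H·P̄·Hᵀ + R = [204 -255; -255 365]
K = P̄·Hᵀ·S⁻¹ = [-184/629 -3/37; 5/111 -11/37]
x' − x̄ = [9/37, 33/37] = K·y
y = (KᵀK)⁻¹·Kᵀ·(x' − x̄) = [0, -3]
z = y + H·x̄ = [0, -3] + [-3, 0] = [-3, -3]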